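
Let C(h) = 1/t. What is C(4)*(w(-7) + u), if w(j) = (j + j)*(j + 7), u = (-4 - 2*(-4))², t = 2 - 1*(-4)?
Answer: 8/3 ≈ 2.6667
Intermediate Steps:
t = 6 (t = 2 + 4 = 6)
u = 16 (u = (-4 + 8)² = 4² = 16)
C(h) = ⅙ (C(h) = 1/6 = ⅙)
w(j) = 2*j*(7 + j) (w(j) = (2*j)*(7 + j) = 2*j*(7 + j))
C(4)*(w(-7) + u) = (2*(-7)*(7 - 7) + 16)/6 = (2*(-7)*0 + 16)/6 = (0 + 16)/6 = (⅙)*16 = 8/3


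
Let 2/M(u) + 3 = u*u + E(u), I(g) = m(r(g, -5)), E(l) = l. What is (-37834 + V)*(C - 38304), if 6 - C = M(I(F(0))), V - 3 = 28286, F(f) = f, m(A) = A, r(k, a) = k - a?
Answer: 9869988160/27 ≈ 3.6556e+8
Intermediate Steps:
V = 28289 (V = 3 + 28286 = 28289)
I(g) = 5 + g (I(g) = g - 1*(-5) = g + 5 = 5 + g)
M(u) = 2/(-3 + u + u²) (M(u) = 2/(-3 + (u*u + u)) = 2/(-3 + (u² + u)) = 2/(-3 + (u + u²)) = 2/(-3 + u + u²))
C = 160/27 (C = 6 - 2/(-3 + (5 + 0) + (5 + 0)²) = 6 - 2/(-3 + 5 + 5²) = 6 - 2/(-3 + 5 + 25) = 6 - 2/27 = 160/27 ≈ 5.9259)
(-37834 + V)*(C - 38304) = (-37834 + 28289)*(160/27 - 38304) = -9545*(-1034048/27) = 9869988160/27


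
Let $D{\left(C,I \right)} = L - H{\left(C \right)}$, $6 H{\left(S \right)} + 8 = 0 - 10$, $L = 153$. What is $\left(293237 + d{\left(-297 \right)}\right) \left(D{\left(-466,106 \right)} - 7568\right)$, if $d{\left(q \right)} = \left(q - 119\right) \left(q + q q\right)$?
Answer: $268893684860$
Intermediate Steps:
$d{\left(q \right)} = \left(-119 + q\right) \left(q + q^{2}\right)$
$H{\left(S \right)} = -3$ ($H{\left(S \right)} = - \frac{4}{3} + \frac{0 - 10}{6} = - \frac{4}{3} + \frac{1}{6} \left(-10\right) = - \frac{4}{3} - \frac{5}{3} = -3$)
$D{\left(C,I \right)} = 156$ ($D{\left(C,I \right)} = 153 - -3 = 153 + 3 = 156$)
$\left(293237 + d{\left(-297 \right)}\right) \left(D{\left(-466,106 \right)} - 7568\right) = \left(293237 - 297 \left(-119 + \left(-297\right)^{2} - -35046\right)\right) \left(156 - 7568\right) = \left(293237 - 297 \left(-119 + 88209 + 35046\right)\right) \left(-7412\right) = \left(293237 - 36571392\right) \left(-7412\right) = \left(-36278155\right) \left(-7412\right) = 268893684860$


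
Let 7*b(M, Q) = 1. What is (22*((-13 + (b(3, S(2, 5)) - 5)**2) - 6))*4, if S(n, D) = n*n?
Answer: 19800/49 ≈ 404.08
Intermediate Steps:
S(n, D) = n**2
b(M, Q) = 1/7 (b(M, Q) = (1/7)*1 = 1/7)
(22*((-13 + (b(3, S(2, 5)) - 5)**2) - 6))*4 = (22*((-13 + (1/7 - 5)**2) - 6))*4 = (22*((-13 + (-34/7)**2) - 6))*4 = (22*((-13 + 1156/49) - 6))*4 = (22*(519/49 - 6))*4 = (22*(225/49))*4 = (4950/49)*4 = 19800/49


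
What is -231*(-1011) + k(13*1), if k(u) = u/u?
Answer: 233542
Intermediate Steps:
k(u) = 1
-231*(-1011) + k(13*1) = -231*(-1011) + 1 = 233541 + 1 = 233542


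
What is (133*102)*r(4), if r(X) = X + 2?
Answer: 81396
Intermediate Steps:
r(X) = 2 + X
(133*102)*r(4) = (133*102)*(2 + 4) = 13566*6 = 81396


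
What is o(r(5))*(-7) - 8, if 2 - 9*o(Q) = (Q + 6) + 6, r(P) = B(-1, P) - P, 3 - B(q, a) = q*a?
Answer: 19/9 ≈ 2.1111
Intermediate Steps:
B(q, a) = 3 - a*q (B(q, a) = 3 - q*a = 3 - a*q)
r(P) = 3 (r(P) = (3 - 1*P*(-1)) - P = (3 + P) - P = 3)
o(Q) = -10/9 - Q/9 (o(Q) = 2/9 - ((Q + 6) + 6)/9 = 2/9 - ((6 + Q) + 6)/9 = 2/9 - (12 + Q)/9 = 2/9 + (-4/3 - Q/9) = -10/9 - Q/9)
o(r(5))*(-7) - 8 = (-10/9 - ⅑*3)*(-7) - 8 = (-10/9 - ⅓)*(-7) - 8 = -13/9*(-7) - 8 = 91/9 - 8 = 19/9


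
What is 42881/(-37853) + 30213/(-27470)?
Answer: -2321593759/1039821910 ≈ -2.2327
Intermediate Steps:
42881/(-37853) + 30213/(-27470) = 42881*(-1/37853) + 30213*(-1/27470) = -42881/37853 - 30213/27470 = -2321593759/1039821910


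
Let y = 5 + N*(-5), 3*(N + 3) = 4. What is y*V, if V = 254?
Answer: 10160/3 ≈ 3386.7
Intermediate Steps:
N = -5/3 (N = -3 + (1/3)*4 = -3 + 4/3 = -5/3 ≈ -1.6667)
y = 40/3 (y = 5 - 5/3*(-5) = 5 + 25/3 = 40/3 ≈ 13.333)
y*V = (40/3)*254 = 10160/3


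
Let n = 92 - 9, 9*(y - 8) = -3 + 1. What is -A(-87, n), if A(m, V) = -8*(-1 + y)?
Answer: 488/9 ≈ 54.222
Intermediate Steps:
y = 70/9 (y = 8 + (-3 + 1)/9 = 8 + (⅑)*(-2) = 8 - 2/9 = 70/9 ≈ 7.7778)
n = 83
A(m, V) = -488/9 (A(m, V) = -8*(-1 + 70/9) = -8*61/9 = -488/9)
-A(-87, n) = -1*(-488/9) = 488/9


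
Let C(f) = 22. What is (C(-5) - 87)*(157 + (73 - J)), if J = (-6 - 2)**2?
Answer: -10790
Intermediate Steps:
J = 64 (J = (-8)**2 = 64)
(C(-5) - 87)*(157 + (73 - J)) = (22 - 87)*(157 + (73 - 1*64)) = -65*(157 + (73 - 64)) = -65*(157 + 9) = -65*166 = -10790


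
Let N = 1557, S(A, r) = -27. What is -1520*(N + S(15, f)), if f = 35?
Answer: -2325600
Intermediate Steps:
-1520*(N + S(15, f)) = -1520*(1557 - 27) = -1520*1530 = -2325600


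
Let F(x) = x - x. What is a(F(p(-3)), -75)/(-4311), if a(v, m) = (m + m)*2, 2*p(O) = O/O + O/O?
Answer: 100/1437 ≈ 0.069589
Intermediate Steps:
p(O) = 1 (p(O) = (O/O + O/O)/2 = (1 + 1)/2 = (½)*2 = 1)
F(x) = 0
a(v, m) = 4*m (a(v, m) = (2*m)*2 = 4*m)
a(F(p(-3)), -75)/(-4311) = (4*(-75))/(-4311) = -300*(-1/4311) = 100/1437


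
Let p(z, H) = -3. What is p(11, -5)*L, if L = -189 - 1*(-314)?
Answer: -375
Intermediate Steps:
L = 125 (L = -189 + 314 = 125)
p(11, -5)*L = -3*125 = -375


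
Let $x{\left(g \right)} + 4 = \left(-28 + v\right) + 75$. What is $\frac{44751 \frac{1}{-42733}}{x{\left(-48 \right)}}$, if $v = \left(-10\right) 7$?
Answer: $\frac{14917}{384597} \approx 0.038786$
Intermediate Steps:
$v = -70$
$x{\left(g \right)} = -27$ ($x{\left(g \right)} = -4 + \left(\left(-28 - 70\right) + 75\right) = -4 + \left(-98 + 75\right) = -4 - 23 = -27$)
$\frac{44751 \frac{1}{-42733}}{x{\left(-48 \right)}} = \frac{44751 \frac{1}{-42733}}{-27} = 44751 \left(- \frac{1}{42733}\right) \left(- \frac{1}{27}\right) = \left(- \frac{44751}{42733}\right) \left(- \frac{1}{27}\right) = \frac{14917}{384597}$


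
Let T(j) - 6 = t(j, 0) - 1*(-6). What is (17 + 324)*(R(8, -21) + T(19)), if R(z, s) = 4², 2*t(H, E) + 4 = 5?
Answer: 19437/2 ≈ 9718.5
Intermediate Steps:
t(H, E) = ½ (t(H, E) = -2 + (½)*5 = -2 + 5/2 = ½)
R(z, s) = 16
T(j) = 25/2 (T(j) = 6 + (½ - 1*(-6)) = 6 + (½ + 6) = 6 + 13/2 = 25/2)
(17 + 324)*(R(8, -21) + T(19)) = (17 + 324)*(16 + 25/2) = 341*(57/2) = 19437/2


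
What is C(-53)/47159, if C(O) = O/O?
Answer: 1/47159 ≈ 2.1205e-5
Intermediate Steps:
C(O) = 1
C(-53)/47159 = 1/47159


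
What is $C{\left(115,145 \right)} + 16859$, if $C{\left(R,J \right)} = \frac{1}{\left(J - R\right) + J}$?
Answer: $\frac{2950326}{175} \approx 16859.0$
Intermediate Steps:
$C{\left(R,J \right)} = \frac{1}{- R + 2 J}$
$C{\left(115,145 \right)} + 16859 = \frac{1}{\left(-1\right) 115 + 2 \cdot 145} + 16859 = \frac{1}{-115 + 290} + 16859 = \frac{1}{175} + 16859 = \frac{2950326}{175}$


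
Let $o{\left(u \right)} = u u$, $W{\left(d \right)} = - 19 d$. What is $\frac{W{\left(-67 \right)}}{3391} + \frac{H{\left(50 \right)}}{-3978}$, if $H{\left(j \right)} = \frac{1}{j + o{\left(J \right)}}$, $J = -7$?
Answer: $\frac{501332015}{1335450402} \approx 0.3754$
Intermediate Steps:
$o{\left(u \right)} = u^{2}$
$H{\left(j \right)} = \frac{1}{49 + j}$ ($H{\left(j \right)} = \frac{1}{j + \left(-7\right)^{2}} = \frac{1}{j + 49} = \frac{1}{49 + j}$)
$\frac{W{\left(-67 \right)}}{3391} + \frac{H{\left(50 \right)}}{-3978} = \frac{\left(-19\right) \left(-67\right)}{3391} + \frac{1}{\left(49 + 50\right) \left(-3978\right)} = 1273 \cdot \frac{1}{3391} + \frac{1}{99} \left(- \frac{1}{3978}\right) = \frac{1273}{3391} + \frac{1}{99} \left(- \frac{1}{3978}\right) = \frac{1273}{3391} - \frac{1}{393822} = \frac{501332015}{1335450402}$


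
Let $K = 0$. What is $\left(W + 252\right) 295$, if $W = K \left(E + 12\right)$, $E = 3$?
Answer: $74340$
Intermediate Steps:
$W = 0$ ($W = 0 \left(3 + 12\right) = 0 \cdot 15 = 0$)
$\left(W + 252\right) 295 = \left(0 + 252\right) 295 = 252 \cdot 295 = 74340$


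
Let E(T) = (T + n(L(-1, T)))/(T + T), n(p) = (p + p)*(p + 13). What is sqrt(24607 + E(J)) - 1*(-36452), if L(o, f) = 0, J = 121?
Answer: 36452 + sqrt(98430)/2 ≈ 36609.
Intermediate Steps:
n(p) = 2*p*(13 + p) (n(p) = (2*p)*(13 + p) = 2*p*(13 + p))
E(T) = 1/2 (E(T) = (T + 2*0*(13 + 0))/(T + T) = (T + 2*0*13)/((2*T)) = (T + 0)*(1/(2*T)) = T*(1/(2*T)) = 1/2)
sqrt(24607 + E(J)) - 1*(-36452) = sqrt(24607 + 1/2) - 1*(-36452) = sqrt(49215/2) + 36452 = sqrt(98430)/2 + 36452 = 36452 + sqrt(98430)/2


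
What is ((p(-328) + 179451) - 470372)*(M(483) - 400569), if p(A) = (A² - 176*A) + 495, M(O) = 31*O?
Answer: 48243457944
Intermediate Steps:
p(A) = 495 + A² - 176*A
((p(-328) + 179451) - 470372)*(M(483) - 400569) = (((495 + (-328)² - 176*(-328)) + 179451) - 470372)*(31*483 - 400569) = (((495 + 107584 + 57728) + 179451) - 470372)*(14973 - 400569) = ((165807 + 179451) - 470372)*(-385596) = (345258 - 470372)*(-385596) = -125114*(-385596) = 48243457944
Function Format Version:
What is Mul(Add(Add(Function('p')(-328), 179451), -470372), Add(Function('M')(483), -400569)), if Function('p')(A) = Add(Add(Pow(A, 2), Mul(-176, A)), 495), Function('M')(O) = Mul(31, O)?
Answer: 48243457944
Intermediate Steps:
Function('p')(A) = Add(495, Pow(A, 2), Mul(-176, A))
Mul(Add(Add(Function('p')(-328), 179451), -470372), Add(Function('M')(483), -400569)) = Mul(Add(Add(Add(495, Pow(-328, 2), Mul(-176, -328)), 179451), -470372), Add(Mul(31, 483), -400569)) = Mul(Add(Add(Add(495, 107584, 57728), 179451), -470372), Add(14973, -400569)) = Mul(Add(Add(165807, 179451), -470372), -385596) = Mul(Add(345258, -470372), -385596) = Mul(-125114, -385596) = 48243457944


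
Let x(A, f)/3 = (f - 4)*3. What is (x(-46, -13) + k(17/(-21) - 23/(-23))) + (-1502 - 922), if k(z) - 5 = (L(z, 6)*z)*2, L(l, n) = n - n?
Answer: -2572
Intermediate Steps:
L(l, n) = 0
x(A, f) = -36 + 9*f (x(A, f) = 3*((f - 4)*3) = 3*((-4 + f)*3) = 3*(-12 + 3*f) = -36 + 9*f)
k(z) = 5 (k(z) = 5 + (0*z)*2 = 5 + 0*2 = 5 + 0 = 5)
(x(-46, -13) + k(17/(-21) - 23/(-23))) + (-1502 - 922) = ((-36 + 9*(-13)) + 5) + (-1502 - 922) = ((-36 - 117) + 5) - 2424 = (-153 + 5) - 2424 = -148 - 2424 = -2572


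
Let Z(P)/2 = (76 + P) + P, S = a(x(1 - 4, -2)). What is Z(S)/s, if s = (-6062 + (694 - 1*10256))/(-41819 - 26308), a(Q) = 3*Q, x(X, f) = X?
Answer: 658561/1302 ≈ 505.81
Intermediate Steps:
S = -9 (S = 3*(1 - 4) = 3*(-3) = -9)
Z(P) = 152 + 4*P (Z(P) = 2*((76 + P) + P) = 2*(76 + 2*P) = 152 + 4*P)
s = 5208/22709 (s = (-6062 + (694 - 10256))/(-68127) = (-6062 - 9562)*(-1/68127) = -15624*(-1/68127) = 5208/22709 ≈ 0.22934)
Z(S)/s = (152 + 4*(-9))/(5208/22709) = (152 - 36)*(22709/5208) = 116*(22709/5208) = 658561/1302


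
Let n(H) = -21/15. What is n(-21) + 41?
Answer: 198/5 ≈ 39.600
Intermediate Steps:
n(H) = -7/5 (n(H) = -21*1/15 = -7/5)
n(-21) + 41 = -7/5 + 41 = 198/5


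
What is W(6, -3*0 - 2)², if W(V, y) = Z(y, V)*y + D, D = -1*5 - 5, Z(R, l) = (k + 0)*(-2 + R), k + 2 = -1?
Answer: 1156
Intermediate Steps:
k = -3 (k = -2 - 1 = -3)
Z(R, l) = 6 - 3*R (Z(R, l) = (-3 + 0)*(-2 + R) = -3*(-2 + R) = 6 - 3*R)
D = -10 (D = -5 - 5 = -10)
W(V, y) = -10 + y*(6 - 3*y) (W(V, y) = (6 - 3*y)*y - 10 = y*(6 - 3*y) - 10 = -10 + y*(6 - 3*y))
W(6, -3*0 - 2)² = (-10 + 3*(-3*0 - 2)*(2 - (-3*0 - 2)))² = (-10 + 3*(0 - 2)*(2 - (0 - 2)))² = (-10 + 3*(-2)*(2 - 1*(-2)))² = (-10 + 3*(-2)*(2 + 2))² = (-10 + 3*(-2)*4)² = (-10 - 24)² = (-34)² = 1156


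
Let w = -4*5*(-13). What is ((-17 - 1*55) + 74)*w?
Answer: 520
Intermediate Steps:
w = 260 (w = -20*(-13) = 260)
((-17 - 1*55) + 74)*w = ((-17 - 1*55) + 74)*260 = ((-17 - 55) + 74)*260 = (-72 + 74)*260 = 2*260 = 520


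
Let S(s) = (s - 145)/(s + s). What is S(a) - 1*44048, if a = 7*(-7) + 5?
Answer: -3876035/88 ≈ -44046.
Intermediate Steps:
a = -44 (a = -49 + 5 = -44)
S(s) = (-145 + s)/(2*s) (S(s) = (-145 + s)/((2*s)) = (-145 + s)*(1/(2*s)) = (-145 + s)/(2*s))
S(a) - 1*44048 = (½)*(-145 - 44)/(-44) - 1*44048 = (½)*(-1/44)*(-189) - 44048 = 189/88 - 44048 = -3876035/88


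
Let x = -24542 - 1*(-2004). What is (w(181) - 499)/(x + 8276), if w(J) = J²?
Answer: -5377/2377 ≈ -2.2621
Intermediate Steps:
x = -22538 (x = -24542 + 2004 = -22538)
(w(181) - 499)/(x + 8276) = (181² - 499)/(-22538 + 8276) = (32761 - 499)/(-14262) = 32262*(-1/14262) = -5377/2377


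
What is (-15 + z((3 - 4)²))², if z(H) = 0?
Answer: 225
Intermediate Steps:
(-15 + z((3 - 4)²))² = (-15 + 0)² = (-15)² = 225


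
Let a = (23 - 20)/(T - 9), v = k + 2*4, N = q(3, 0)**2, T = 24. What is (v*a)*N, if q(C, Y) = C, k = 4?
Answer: 108/5 ≈ 21.600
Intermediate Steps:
N = 9 (N = 3**2 = 9)
v = 12 (v = 4 + 2*4 = 4 + 8 = 12)
a = 1/5 (a = (23 - 20)/(24 - 9) = 3/15 = 3*(1/15) = 1/5 ≈ 0.20000)
(v*a)*N = (12*(1/5))*9 = (12/5)*9 = 108/5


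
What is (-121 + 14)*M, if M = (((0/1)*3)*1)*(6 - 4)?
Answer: 0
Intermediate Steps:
M = 0 (M = (((0*1)*3)*1)*2 = ((0*3)*1)*2 = (0*1)*2 = 0*2 = 0)
(-121 + 14)*M = (-121 + 14)*0 = -107*0 = 0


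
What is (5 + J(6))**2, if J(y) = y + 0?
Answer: 121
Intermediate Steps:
J(y) = y
(5 + J(6))**2 = (5 + 6)**2 = 11**2 = 121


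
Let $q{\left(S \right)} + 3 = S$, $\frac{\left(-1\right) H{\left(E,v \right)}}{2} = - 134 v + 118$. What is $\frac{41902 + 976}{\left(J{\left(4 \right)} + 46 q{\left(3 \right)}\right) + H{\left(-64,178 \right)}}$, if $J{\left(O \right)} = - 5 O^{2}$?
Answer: $\frac{1949}{2154} \approx 0.90483$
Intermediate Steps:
$H{\left(E,v \right)} = -236 + 268 v$ ($H{\left(E,v \right)} = - 2 \left(- 134 v + 118\right) = - 2 \left(118 - 134 v\right) = -236 + 268 v$)
$q{\left(S \right)} = -3 + S$
$\frac{41902 + 976}{\left(J{\left(4 \right)} + 46 q{\left(3 \right)}\right) + H{\left(-64,178 \right)}} = \frac{41902 + 976}{\left(- 5 \cdot 4^{2} + 46 \left(-3 + 3\right)\right) + \left(-236 + 268 \cdot 178\right)} = \frac{42878}{\left(\left(-5\right) 16 + 46 \cdot 0\right) + \left(-236 + 47704\right)} = \frac{42878}{\left(-80 + 0\right) + 47468} = \frac{42878}{-80 + 47468} = \frac{42878}{47388} = 42878 \cdot \frac{1}{47388} = \frac{1949}{2154}$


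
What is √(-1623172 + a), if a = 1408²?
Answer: 2*√89823 ≈ 599.41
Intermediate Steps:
a = 1982464
√(-1623172 + a) = √(-1623172 + 1982464) = √359292 = 2*√89823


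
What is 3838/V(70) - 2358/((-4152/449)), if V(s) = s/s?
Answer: 2832353/692 ≈ 4093.0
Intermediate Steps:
V(s) = 1
3838/V(70) - 2358/((-4152/449)) = 3838/1 - 2358/((-4152/449)) = 3838*1 - 2358/((-4152*1/449)) = 3838 - 2358/(-4152/449) = 3838 - 2358*(-449/4152) = 3838 + 176457/692 = 2832353/692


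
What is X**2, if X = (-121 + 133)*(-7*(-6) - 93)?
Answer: 374544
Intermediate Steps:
X = -612 (X = 12*(42 - 93) = 12*(-51) = -612)
X**2 = (-612)**2 = 374544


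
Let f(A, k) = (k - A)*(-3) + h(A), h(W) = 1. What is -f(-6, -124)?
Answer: -355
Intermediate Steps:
f(A, k) = 1 - 3*k + 3*A (f(A, k) = (k - A)*(-3) + 1 = (-3*k + 3*A) + 1 = 1 - 3*k + 3*A)
-f(-6, -124) = -(1 - 3*(-124) + 3*(-6)) = -(1 + 372 - 18) = -1*355 = -355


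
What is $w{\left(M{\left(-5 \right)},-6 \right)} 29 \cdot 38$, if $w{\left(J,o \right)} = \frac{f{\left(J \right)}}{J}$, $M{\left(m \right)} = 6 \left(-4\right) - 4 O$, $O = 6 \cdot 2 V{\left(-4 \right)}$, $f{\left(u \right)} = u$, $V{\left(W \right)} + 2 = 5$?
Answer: $1102$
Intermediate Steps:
$V{\left(W \right)} = 3$ ($V{\left(W \right)} = -2 + 5 = 3$)
$O = 36$ ($O = 6 \cdot 2 \cdot 3 = 12 \cdot 3 = 36$)
$M{\left(m \right)} = -168$ ($M{\left(m \right)} = 6 \left(-4\right) - 144 = -24 - 144 = -168$)
$w{\left(J,o \right)} = 1$ ($w{\left(J,o \right)} = \frac{J}{J} = 1$)
$w{\left(M{\left(-5 \right)},-6 \right)} 29 \cdot 38 = 1 \cdot 29 \cdot 38 = 29 \cdot 38 = 1102$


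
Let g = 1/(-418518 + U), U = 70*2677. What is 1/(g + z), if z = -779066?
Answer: -231128/180063966449 ≈ -1.2836e-6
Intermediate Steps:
U = 187390
g = -1/231128 (g = 1/(-418518 + 187390) = 1/(-231128) = -1/231128 ≈ -4.3266e-6)
1/(g + z) = 1/(-1/231128 - 779066) = 1/(-180063966449/231128) = -231128/180063966449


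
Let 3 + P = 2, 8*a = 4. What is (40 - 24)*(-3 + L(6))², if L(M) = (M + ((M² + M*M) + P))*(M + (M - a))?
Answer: 12460900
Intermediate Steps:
a = ½ (a = (⅛)*4 = ½ ≈ 0.50000)
P = -1 (P = -3 + 2 = -1)
L(M) = (-½ + 2*M)*(-1 + M + 2*M²) (L(M) = (M + ((M² + M*M) - 1))*(M + (M - 1*½)) = (M + ((M² + M²) - 1))*(M + (M - ½)) = (M + (2*M² - 1))*(M + (-½ + M)) = (M + (-1 + 2*M²))*(-½ + 2*M) = (-1 + M + 2*M²)*(-½ + 2*M) = (-½ + 2*M)*(-1 + M + 2*M²))
(40 - 24)*(-3 + L(6))² = (40 - 24)*(-3 + (½ + 6² + 4*6³ - 5/2*6))² = 16*(-3 + (½ + 36 + 4*216 - 15))² = 16*(-3 + (½ + 36 + 864 - 15))² = 16*(-3 + 1771/2)² = 16*(1765/2)² = 16*(3115225/4) = 12460900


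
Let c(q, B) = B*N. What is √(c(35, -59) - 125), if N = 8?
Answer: I*√597 ≈ 24.434*I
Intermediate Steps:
c(q, B) = 8*B (c(q, B) = B*8 = 8*B)
√(c(35, -59) - 125) = √(8*(-59) - 125) = √(-472 - 125) = √(-597) = I*√597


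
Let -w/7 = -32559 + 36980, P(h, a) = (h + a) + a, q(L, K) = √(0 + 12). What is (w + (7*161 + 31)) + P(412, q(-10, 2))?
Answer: -29377 + 4*√3 ≈ -29370.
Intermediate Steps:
q(L, K) = 2*√3 (q(L, K) = √12 = 2*√3)
P(h, a) = h + 2*a (P(h, a) = (a + h) + a = h + 2*a)
w = -30947 (w = -7*(-32559 + 36980) = -7*4421 = -30947)
(w + (7*161 + 31)) + P(412, q(-10, 2)) = (-30947 + (7*161 + 31)) + (412 + 2*(2*√3)) = (-30947 + (1127 + 31)) + (412 + 4*√3) = (-30947 + 1158) + (412 + 4*√3) = -29789 + (412 + 4*√3) = -29377 + 4*√3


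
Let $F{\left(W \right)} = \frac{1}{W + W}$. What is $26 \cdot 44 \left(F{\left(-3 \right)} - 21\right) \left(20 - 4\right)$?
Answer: $- \frac{1162304}{3} \approx -3.8743 \cdot 10^{5}$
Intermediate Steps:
$F{\left(W \right)} = \frac{1}{2 W}$
$26 \cdot 44 \left(F{\left(-3 \right)} - 21\right) \left(20 - 4\right) = 26 \cdot 44 \left(\frac{1}{2 \left(-3\right)} - 21\right) \left(20 - 4\right) = 1144 \left(\frac{1}{2} \left(- \frac{1}{3}\right) - 21\right) 16 = 1144 \left(- \frac{1}{6} - 21\right) 16 = 1144 \left(\left(- \frac{127}{6}\right) 16\right) = 1144 \left(- \frac{1016}{3}\right) = - \frac{1162304}{3}$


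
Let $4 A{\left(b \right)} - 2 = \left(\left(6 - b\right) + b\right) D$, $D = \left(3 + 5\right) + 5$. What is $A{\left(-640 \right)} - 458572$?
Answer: $-458552$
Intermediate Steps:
$D = 13$ ($D = 8 + 5 = 13$)
$A{\left(b \right)} = 20$ ($A{\left(b \right)} = \frac{1}{2} + \frac{\left(\left(6 - b\right) + b\right) 13}{4} = \frac{1}{2} + \frac{6 \cdot 13}{4} = \frac{1}{2} + \frac{1}{4} \cdot 78 = \frac{1}{2} + \frac{39}{2} = 20$)
$A{\left(-640 \right)} - 458572 = 20 - 458572 = -458552$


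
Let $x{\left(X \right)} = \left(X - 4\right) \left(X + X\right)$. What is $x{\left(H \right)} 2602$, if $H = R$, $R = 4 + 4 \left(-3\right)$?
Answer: $499584$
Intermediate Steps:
$R = -8$ ($R = 4 - 12 = -8$)
$H = -8$
$x{\left(X \right)} = 2 X \left(-4 + X\right)$ ($x{\left(X \right)} = \left(-4 + X\right) 2 X = 2 X \left(-4 + X\right)$)
$x{\left(H \right)} 2602 = 2 \left(-8\right) \left(-4 - 8\right) 2602 = 2 \left(-8\right) \left(-12\right) 2602 = 192 \cdot 2602 = 499584$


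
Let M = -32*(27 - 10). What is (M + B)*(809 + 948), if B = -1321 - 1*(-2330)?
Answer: 817005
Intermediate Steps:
M = -544 (M = -32*17 = -544)
B = 1009 (B = -1321 + 2330 = 1009)
(M + B)*(809 + 948) = (-544 + 1009)*(809 + 948) = 465*1757 = 817005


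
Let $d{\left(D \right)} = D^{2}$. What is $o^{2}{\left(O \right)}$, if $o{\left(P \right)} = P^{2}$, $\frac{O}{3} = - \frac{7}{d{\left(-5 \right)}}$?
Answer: $\frac{194481}{390625} \approx 0.49787$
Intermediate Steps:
$O = - \frac{21}{25}$ ($O = 3 \left(- \frac{7}{\left(-5\right)^{2}}\right) = 3 \left(- \frac{7}{25}\right) = - \frac{21}{25} \approx -0.84$)
$o^{2}{\left(O \right)} = \left(\left(- \frac{21}{25}\right)^{2}\right)^{2} = \left(\frac{441}{625}\right)^{2} = \frac{194481}{390625}$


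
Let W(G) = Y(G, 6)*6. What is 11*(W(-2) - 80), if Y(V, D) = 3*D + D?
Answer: 704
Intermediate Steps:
Y(V, D) = 4*D
W(G) = 144 (W(G) = (4*6)*6 = 24*6 = 144)
11*(W(-2) - 80) = 11*(144 - 80) = 11*64 = 704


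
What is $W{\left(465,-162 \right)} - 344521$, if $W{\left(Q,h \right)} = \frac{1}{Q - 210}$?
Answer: $- \frac{87852854}{255} \approx -3.4452 \cdot 10^{5}$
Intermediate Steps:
$W{\left(Q,h \right)} = \frac{1}{-210 + Q}$
$W{\left(465,-162 \right)} - 344521 = \frac{1}{-210 + 465} - 344521 = \frac{1}{255} - 344521 = - \frac{87852854}{255}$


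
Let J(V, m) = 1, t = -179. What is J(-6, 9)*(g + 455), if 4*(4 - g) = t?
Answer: 2015/4 ≈ 503.75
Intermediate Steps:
g = 195/4 (g = 4 - 1/4*(-179) = 4 + 179/4 = 195/4 ≈ 48.750)
J(-6, 9)*(g + 455) = 1*(195/4 + 455) = 1*(2015/4) = 2015/4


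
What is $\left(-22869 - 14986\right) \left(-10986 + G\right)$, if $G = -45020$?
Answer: $2120107130$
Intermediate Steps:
$\left(-22869 - 14986\right) \left(-10986 + G\right) = \left(-22869 - 14986\right) \left(-10986 - 45020\right) = \left(-37855\right) \left(-56006\right) = 2120107130$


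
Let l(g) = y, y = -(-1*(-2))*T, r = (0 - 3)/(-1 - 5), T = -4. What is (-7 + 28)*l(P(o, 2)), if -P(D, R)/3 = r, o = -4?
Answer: 168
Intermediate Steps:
r = ½ (r = -3/(-6) = -3*(-⅙) = ½ ≈ 0.50000)
P(D, R) = -3/2 (P(D, R) = -3*½ = -3/2)
y = 8 (y = -(-1*(-2))*(-4) = -2*(-4) = -1*(-8) = 8)
l(g) = 8
(-7 + 28)*l(P(o, 2)) = (-7 + 28)*8 = 21*8 = 168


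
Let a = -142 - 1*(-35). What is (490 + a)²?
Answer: 146689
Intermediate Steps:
a = -107 (a = -142 + 35 = -107)
(490 + a)² = (490 - 107)² = 383² = 146689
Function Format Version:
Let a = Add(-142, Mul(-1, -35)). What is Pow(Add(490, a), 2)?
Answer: 146689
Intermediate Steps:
a = -107 (a = Add(-142, 35) = -107)
Pow(Add(490, a), 2) = Pow(Add(490, -107), 2) = Pow(383, 2) = 146689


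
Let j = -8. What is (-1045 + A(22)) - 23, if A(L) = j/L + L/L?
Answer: -11741/11 ≈ -1067.4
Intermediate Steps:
A(L) = 1 - 8/L (A(L) = -8/L + L/L = -8/L + 1 = 1 - 8/L)
(-1045 + A(22)) - 23 = (-1045 + (-8 + 22)/22) - 23 = (-1045 + (1/22)*14) - 23 = (-1045 + 7/11) - 23 = -11488/11 - 23 = -11741/11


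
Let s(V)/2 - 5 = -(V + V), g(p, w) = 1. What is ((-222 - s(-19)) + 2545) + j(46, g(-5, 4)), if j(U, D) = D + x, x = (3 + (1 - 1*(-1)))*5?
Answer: 2263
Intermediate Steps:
x = 25 (x = (3 + (1 + 1))*5 = (3 + 2)*5 = 5*5 = 25)
s(V) = 10 - 4*V (s(V) = 10 + 2*(-(V + V)) = 10 + 2*(-2*V) = 10 - 4*V)
j(U, D) = 25 + D (j(U, D) = D + 25 = 25 + D)
((-222 - s(-19)) + 2545) + j(46, g(-5, 4)) = ((-222 - (10 - 4*(-19))) + 2545) + (25 + 1) = ((-222 - (10 + 76)) + 2545) + 26 = ((-222 - 1*86) + 2545) + 26 = ((-222 - 86) + 2545) + 26 = (-308 + 2545) + 26 = 2237 + 26 = 2263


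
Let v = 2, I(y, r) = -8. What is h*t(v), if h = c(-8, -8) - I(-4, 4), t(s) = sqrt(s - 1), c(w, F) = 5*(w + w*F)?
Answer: 288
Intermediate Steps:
c(w, F) = 5*w + 5*F*w (c(w, F) = 5*(w + F*w) = 5*w + 5*F*w)
t(s) = sqrt(-1 + s)
h = 288 (h = 5*(-8)*(1 - 8) - 1*(-8) = 5*(-8)*(-7) + 8 = 280 + 8 = 288)
h*t(v) = 288*sqrt(-1 + 2) = 288*sqrt(1) = 288*1 = 288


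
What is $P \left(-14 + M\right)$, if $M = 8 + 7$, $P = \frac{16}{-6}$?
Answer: $- \frac{8}{3} \approx -2.6667$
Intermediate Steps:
$P = - \frac{8}{3}$ ($P = 16 \left(- \frac{1}{6}\right) = - \frac{8}{3} \approx -2.6667$)
$M = 15$
$P \left(-14 + M\right) = - \frac{8 \left(-14 + 15\right)}{3} = \left(- \frac{8}{3}\right) 1 = - \frac{8}{3}$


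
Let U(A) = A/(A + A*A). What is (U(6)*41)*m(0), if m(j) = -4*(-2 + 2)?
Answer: 0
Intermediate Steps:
m(j) = 0 (m(j) = -4*0 = 0)
U(A) = A/(A + A²)
(U(6)*41)*m(0) = (41/(1 + 6))*0 = (41/7)*0 = 0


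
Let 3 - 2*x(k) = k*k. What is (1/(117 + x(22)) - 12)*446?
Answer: -1322836/247 ≈ -5355.6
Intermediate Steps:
x(k) = 3/2 - k²/2 (x(k) = 3/2 - k*k/2 = 3/2 - k²/2)
(1/(117 + x(22)) - 12)*446 = (1/(117 + (3/2 - ½*22²)) - 12)*446 = (1/(117 + (3/2 - ½*484)) - 12)*446 = (1/(117 + (3/2 - 242)) - 12)*446 = (1/(117 - 481/2) - 12)*446 = (1/(-247/2) - 12)*446 = (-2/247 - 12)*446 = -2966/247*446 = -1322836/247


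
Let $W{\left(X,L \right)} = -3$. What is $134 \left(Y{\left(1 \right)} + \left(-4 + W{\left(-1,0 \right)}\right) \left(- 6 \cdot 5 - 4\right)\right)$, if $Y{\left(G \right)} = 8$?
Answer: $32964$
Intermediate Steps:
$134 \left(Y{\left(1 \right)} + \left(-4 + W{\left(-1,0 \right)}\right) \left(- 6 \cdot 5 - 4\right)\right) = 134 \left(8 + \left(-4 - 3\right) \left(- 6 \cdot 5 - 4\right)\right) = 134 \left(8 - 7 \left(\left(-1\right) 30 - 4\right)\right) = 134 \left(8 - 7 \left(-30 - 4\right)\right) = 134 \left(8 - -238\right) = 134 \left(8 + 238\right) = 134 \cdot 246 = 32964$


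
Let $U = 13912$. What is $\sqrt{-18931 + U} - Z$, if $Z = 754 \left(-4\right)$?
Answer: $3016 + i \sqrt{5019} \approx 3016.0 + 70.845 i$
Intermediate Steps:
$Z = -3016$
$\sqrt{-18931 + U} - Z = \sqrt{-18931 + 13912} - -3016 = \sqrt{-5019} + 3016 = i \sqrt{5019} + 3016 = 3016 + i \sqrt{5019}$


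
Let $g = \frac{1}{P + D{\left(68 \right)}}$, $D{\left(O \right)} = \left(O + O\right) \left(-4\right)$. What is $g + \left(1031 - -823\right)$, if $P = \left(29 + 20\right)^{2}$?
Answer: $\frac{3442879}{1857} \approx 1854.0$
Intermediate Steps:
$D{\left(O \right)} = - 8 O$ ($D{\left(O \right)} = 2 O \left(-4\right) = - 8 O$)
$P = 2401$ ($P = 49^{2} = 2401$)
$g = \frac{1}{1857}$ ($g = \frac{1}{2401 - 544} = \frac{1}{1857} \approx 0.0005385$)
$g + \left(1031 - -823\right) = \frac{1}{1857} + \left(1031 - -823\right) = \frac{1}{1857} + \left(1031 + 823\right) = \frac{1}{1857} + 1854 = \frac{3442879}{1857}$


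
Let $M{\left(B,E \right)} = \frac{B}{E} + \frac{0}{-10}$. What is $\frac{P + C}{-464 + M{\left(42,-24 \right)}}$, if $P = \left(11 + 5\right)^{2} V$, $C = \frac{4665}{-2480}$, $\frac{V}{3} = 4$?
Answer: $- \frac{507593}{77004} \approx -6.5918$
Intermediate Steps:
$V = 12$ ($V = 3 \cdot 4 = 12$)
$C = - \frac{933}{496}$ ($C = 4665 \left(- \frac{1}{2480}\right) = - \frac{933}{496} \approx -1.881$)
$M{\left(B,E \right)} = \frac{B}{E}$ ($M{\left(B,E \right)} = \frac{B}{E} + 0 \left(- \frac{1}{10}\right) = \frac{B}{E} + 0 = \frac{B}{E}$)
$P = 3072$ ($P = \left(11 + 5\right)^{2} \cdot 12 = 16^{2} \cdot 12 = 256 \cdot 12 = 3072$)
$\frac{P + C}{-464 + M{\left(42,-24 \right)}} = \frac{3072 - \frac{933}{496}}{-464 + \frac{42}{-24}} = \frac{1522779}{496 \left(-464 + 42 \left(- \frac{1}{24}\right)\right)} = \frac{1522779}{496 \left(-464 - \frac{7}{4}\right)} = \frac{1522779}{496 \left(- \frac{1863}{4}\right)} = \frac{1522779}{496} \left(- \frac{4}{1863}\right) = - \frac{507593}{77004}$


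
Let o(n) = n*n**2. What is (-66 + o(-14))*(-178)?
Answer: 500180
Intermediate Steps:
o(n) = n**3
(-66 + o(-14))*(-178) = (-66 + (-14)**3)*(-178) = (-66 - 2744)*(-178) = -2810*(-178) = 500180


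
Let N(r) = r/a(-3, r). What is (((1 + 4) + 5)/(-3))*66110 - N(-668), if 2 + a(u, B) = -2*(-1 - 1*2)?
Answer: -660599/3 ≈ -2.2020e+5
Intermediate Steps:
a(u, B) = 4 (a(u, B) = -2 - 2*(-1 - 1*2) = -2 - 2*(-1 - 2) = -2 - 2*(-3) = -2 + 6 = 4)
N(r) = r/4
(((1 + 4) + 5)/(-3))*66110 - N(-668) = (((1 + 4) + 5)/(-3))*66110 - (-668)/4 = ((5 + 5)*(-⅓))*66110 - 1*(-167) = (10*(-⅓))*66110 + 167 = -10/3*66110 + 167 = -661100/3 + 167 = -660599/3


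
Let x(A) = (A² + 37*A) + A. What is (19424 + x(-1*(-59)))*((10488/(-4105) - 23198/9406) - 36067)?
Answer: -17512364980078908/19305815 ≈ -9.0710e+8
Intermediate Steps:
x(A) = A² + 38*A
(19424 + x(-1*(-59)))*((10488/(-4105) - 23198/9406) - 36067) = (19424 + (-1*(-59))*(38 - 1*(-59)))*((10488/(-4105) - 23198/9406) - 36067) = (19424 + 59*(38 + 59))*((10488*(-1/4105) - 23198*1/9406) - 36067) = (19424 + 59*97)*((-10488/4105 - 11599/4703) - 36067) = (19424 + 5723)*(-96938959/19305815 - 36067) = 25147*(-696399768564/19305815) = -17512364980078908/19305815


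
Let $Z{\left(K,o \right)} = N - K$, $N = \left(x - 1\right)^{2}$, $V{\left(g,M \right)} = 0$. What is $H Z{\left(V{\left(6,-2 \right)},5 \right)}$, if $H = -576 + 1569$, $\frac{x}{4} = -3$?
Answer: $167817$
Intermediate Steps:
$x = -12$ ($x = 4 \left(-3\right) = -12$)
$N = 169$ ($N = \left(-12 - 1\right)^{2} = \left(-13\right)^{2} = 169$)
$H = 993$
$Z{\left(K,o \right)} = 169 - K$
$H Z{\left(V{\left(6,-2 \right)},5 \right)} = 993 \left(169 - 0\right) = 993 \left(169 + 0\right) = 993 \cdot 169 = 167817$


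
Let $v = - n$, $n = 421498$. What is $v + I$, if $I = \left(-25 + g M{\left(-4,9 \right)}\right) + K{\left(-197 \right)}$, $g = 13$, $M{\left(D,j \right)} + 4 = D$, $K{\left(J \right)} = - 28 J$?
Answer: $-416111$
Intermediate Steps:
$M{\left(D,j \right)} = -4 + D$
$v = -421498$ ($v = \left(-1\right) 421498 = -421498$)
$I = 5387$ ($I = \left(-25 + 13 \left(-4 - 4\right)\right) - -5516 = \left(-25 + 13 \left(-8\right)\right) + 5516 = \left(-25 - 104\right) + 5516 = -129 + 5516 = 5387$)
$v + I = -421498 + 5387 = -416111$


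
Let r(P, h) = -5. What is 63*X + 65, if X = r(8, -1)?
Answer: -250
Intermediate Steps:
X = -5
63*X + 65 = 63*(-5) + 65 = -315 + 65 = -250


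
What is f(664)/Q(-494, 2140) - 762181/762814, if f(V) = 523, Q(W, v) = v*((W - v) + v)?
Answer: -31005623757/31016017240 ≈ -0.99967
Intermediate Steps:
Q(W, v) = W*v (Q(W, v) = v*W = W*v)
f(664)/Q(-494, 2140) - 762181/762814 = 523/((-494*2140)) - 762181/762814 = 523/(-1057160) - 762181*1/762814 = 523*(-1/1057160) - 762181/762814 = -523/1057160 - 762181/762814 = -31005623757/31016017240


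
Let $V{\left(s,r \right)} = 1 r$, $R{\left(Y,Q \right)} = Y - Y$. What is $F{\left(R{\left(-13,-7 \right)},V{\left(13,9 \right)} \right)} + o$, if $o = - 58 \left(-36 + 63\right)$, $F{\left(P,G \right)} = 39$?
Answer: $-1527$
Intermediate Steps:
$R{\left(Y,Q \right)} = 0$
$V{\left(s,r \right)} = r$
$o = -1566$ ($o = \left(-58\right) 27 = -1566$)
$F{\left(R{\left(-13,-7 \right)},V{\left(13,9 \right)} \right)} + o = 39 - 1566 = -1527$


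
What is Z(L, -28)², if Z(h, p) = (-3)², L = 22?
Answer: 81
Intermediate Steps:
Z(h, p) = 9
Z(L, -28)² = 9² = 81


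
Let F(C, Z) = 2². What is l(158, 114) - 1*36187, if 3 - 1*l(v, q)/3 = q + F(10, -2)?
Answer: -36532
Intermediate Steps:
F(C, Z) = 4
l(v, q) = -3 - 3*q (l(v, q) = 9 - 3*(q + 4) = 9 - 3*(4 + q) = 9 + (-12 - 3*q) = -3 - 3*q)
l(158, 114) - 1*36187 = (-3 - 3*114) - 1*36187 = (-3 - 342) - 36187 = -345 - 36187 = -36532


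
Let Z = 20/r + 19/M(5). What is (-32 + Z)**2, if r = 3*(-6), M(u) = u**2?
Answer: 52983841/50625 ≈ 1046.6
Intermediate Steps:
r = -18
Z = -79/225 (Z = 20/(-18) + 19/(5**2) = 20*(-1/18) + 19/25 = -10/9 + 19*(1/25) = -10/9 + 19/25 = -79/225 ≈ -0.35111)
(-32 + Z)**2 = (-32 - 79/225)**2 = (-7279/225)**2 = 52983841/50625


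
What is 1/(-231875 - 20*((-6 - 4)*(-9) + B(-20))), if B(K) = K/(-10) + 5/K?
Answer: -1/233710 ≈ -4.2788e-6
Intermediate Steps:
B(K) = 5/K - K/10 (B(K) = K*(-1/10) + 5/K = -K/10 + 5/K = 5/K - K/10)
1/(-231875 - 20*((-6 - 4)*(-9) + B(-20))) = 1/(-231875 - 20*((-6 - 4)*(-9) + (5/(-20) - 1/10*(-20)))) = 1/(-231875 - 20*(-10*(-9) + (5*(-1/20) + 2))) = 1/(-231875 - 20*(90 + (-1/4 + 2))) = 1/(-231875 - 20*(90 + 7/4)) = 1/(-231875 - 20*367/4) = 1/(-231875 - 1835) = 1/(-233710) = -1/233710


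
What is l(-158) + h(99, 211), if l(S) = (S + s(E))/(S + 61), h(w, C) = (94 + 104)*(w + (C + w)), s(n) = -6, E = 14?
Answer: 7855418/97 ≈ 80984.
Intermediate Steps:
h(w, C) = 198*C + 396*w (h(w, C) = 198*(C + 2*w) = 198*C + 396*w)
l(S) = (-6 + S)/(61 + S) (l(S) = (S - 6)/(S + 61) = (-6 + S)/(61 + S))
l(-158) + h(99, 211) = (-6 - 158)/(61 - 158) + (198*211 + 396*99) = -164/(-97) + (41778 + 39204) = -1/97*(-164) + 80982 = 164/97 + 80982 = 7855418/97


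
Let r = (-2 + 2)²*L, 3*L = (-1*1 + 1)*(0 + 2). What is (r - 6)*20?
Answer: -120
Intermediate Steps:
L = 0 (L = ((-1*1 + 1)*(0 + 2))/3 = ((-1 + 1)*2)/3 = (0*2)/3 = (⅓)*0 = 0)
r = 0 (r = (-2 + 2)²*0 = 0²*0 = 0*0 = 0)
(r - 6)*20 = (0 - 6)*20 = -6*20 = -120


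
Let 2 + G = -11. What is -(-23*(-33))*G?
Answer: 9867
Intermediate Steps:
G = -13 (G = -2 - 11 = -13)
-(-23*(-33))*G = -(-23*(-33))*(-13) = -759*(-13) = -1*(-9867) = 9867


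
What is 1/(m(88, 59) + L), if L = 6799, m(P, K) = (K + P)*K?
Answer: 1/15472 ≈ 6.4633e-5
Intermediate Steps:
m(P, K) = K*(K + P)
1/(m(88, 59) + L) = 1/(59*(59 + 88) + 6799) = 1/(59*147 + 6799) = 1/(8673 + 6799) = 1/15472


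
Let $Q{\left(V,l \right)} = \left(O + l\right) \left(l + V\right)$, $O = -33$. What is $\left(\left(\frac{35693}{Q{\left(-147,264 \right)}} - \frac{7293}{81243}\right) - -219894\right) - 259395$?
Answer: $- \frac{2999335969}{75933} \approx -39500.0$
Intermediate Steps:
$Q{\left(V,l \right)} = \left(-33 + l\right) \left(V + l\right)$ ($Q{\left(V,l \right)} = \left(-33 + l\right) \left(l + V\right) = \left(-33 + l\right) \left(V + l\right)$)
$\left(\left(\frac{35693}{Q{\left(-147,264 \right)}} - \frac{7293}{81243}\right) - -219894\right) - 259395 = \left(\left(\frac{35693}{264^{2} - -4851 - 8712 - 38808} - \frac{7293}{81243}\right) - -219894\right) - 259395 = \left(\left(\frac{35693}{69696 + 4851 - 8712 - 38808} - \frac{143}{1593}\right) + 219894\right) - 259395 = \left(\left(\frac{35693}{27027} - \frac{143}{1593}\right) + 219894\right) - 259395 = \left(\left(35693 \cdot \frac{1}{27027} - \frac{143}{1593}\right) + 219894\right) - 259395 = \left(\left(\frac{5099}{3861} - \frac{143}{1593}\right) + 219894\right) - 259395 = \left(\frac{93464}{75933} + 219894\right) - 259395 = \frac{16697304566}{75933} - 259395 = - \frac{2999335969}{75933}$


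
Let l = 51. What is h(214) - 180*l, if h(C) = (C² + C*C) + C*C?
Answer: 128208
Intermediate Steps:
h(C) = 3*C² (h(C) = (C² + C²) + C² = 2*C² + C² = 3*C²)
h(214) - 180*l = 3*214² - 180*51 = 3*45796 - 1*9180 = 137388 - 9180 = 128208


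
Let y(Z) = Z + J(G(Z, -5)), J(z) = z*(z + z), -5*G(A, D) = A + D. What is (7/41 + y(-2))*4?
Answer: 8572/1025 ≈ 8.3629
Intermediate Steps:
G(A, D) = -A/5 - D/5 (G(A, D) = -(A + D)/5 = -A/5 - D/5)
J(z) = 2*z² (J(z) = z*(2*z) = 2*z²)
y(Z) = Z + 2*(1 - Z/5)² (y(Z) = Z + 2*(-Z/5 - ⅕*(-5))² = Z + 2*(-Z/5 + 1)² = Z + 2*(1 - Z/5)²)
(7/41 + y(-2))*4 = (7/41 + (-2 + 2*(-5 - 2)²/25))*4 = (7*(1/41) + (-2 + (2/25)*(-7)²))*4 = (7/41 + (-2 + (2/25)*49))*4 = (7/41 + (-2 + 98/25))*4 = (7/41 + 48/25)*4 = (2143/1025)*4 = 8572/1025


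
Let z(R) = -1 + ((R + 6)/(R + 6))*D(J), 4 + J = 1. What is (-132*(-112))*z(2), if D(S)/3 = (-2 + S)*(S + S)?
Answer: 1315776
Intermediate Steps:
J = -3 (J = -4 + 1 = -3)
D(S) = 6*S*(-2 + S) (D(S) = 3*((-2 + S)*(S + S)) = 3*((-2 + S)*(2*S)) = 3*(2*S*(-2 + S)) = 6*S*(-2 + S))
z(R) = 89 (z(R) = -1 + ((R + 6)/(R + 6))*(6*(-3)*(-2 - 3)) = -1 + ((6 + R)/(6 + R))*(6*(-3)*(-5)) = -1 + 1*90 = -1 + 90 = 89)
(-132*(-112))*z(2) = -132*(-112)*89 = 14784*89 = 1315776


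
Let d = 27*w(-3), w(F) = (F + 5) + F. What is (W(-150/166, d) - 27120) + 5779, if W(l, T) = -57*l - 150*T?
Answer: -1430878/83 ≈ -17240.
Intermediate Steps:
w(F) = 5 + 2*F (w(F) = (5 + F) + F = 5 + 2*F)
d = -27 (d = 27*(5 + 2*(-3)) = 27*(5 - 6) = 27*(-1) = -27)
W(l, T) = -150*T - 57*l
(W(-150/166, d) - 27120) + 5779 = ((-150*(-27) - (-8550)/166) - 27120) + 5779 = ((4050 - (-8550)/166) - 27120) + 5779 = ((4050 - 57*(-75/83)) - 27120) + 5779 = ((4050 + 4275/83) - 27120) + 5779 = (340425/83 - 27120) + 5779 = -1910535/83 + 5779 = -1430878/83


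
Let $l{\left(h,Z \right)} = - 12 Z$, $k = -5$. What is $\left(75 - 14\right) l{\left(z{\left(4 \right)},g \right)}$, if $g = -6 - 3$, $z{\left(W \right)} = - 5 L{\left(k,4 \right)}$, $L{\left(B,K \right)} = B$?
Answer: $6588$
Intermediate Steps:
$z{\left(W \right)} = 25$ ($z{\left(W \right)} = \left(-5\right) \left(-5\right) = 25$)
$g = -9$
$\left(75 - 14\right) l{\left(z{\left(4 \right)},g \right)} = \left(75 - 14\right) \left(\left(-12\right) \left(-9\right)\right) = 61 \cdot 108 = 6588$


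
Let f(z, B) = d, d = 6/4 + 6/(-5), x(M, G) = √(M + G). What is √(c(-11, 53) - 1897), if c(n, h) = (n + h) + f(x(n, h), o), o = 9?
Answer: I*√185470/10 ≈ 43.066*I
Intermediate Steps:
x(M, G) = √(G + M)
d = 3/10 (d = 6*(¼) + 6*(-⅕) = 3/2 - 6/5 = 3/10 ≈ 0.30000)
f(z, B) = 3/10
c(n, h) = 3/10 + h + n (c(n, h) = (n + h) + 3/10 = (h + n) + 3/10 = 3/10 + h + n)
√(c(-11, 53) - 1897) = √((3/10 + 53 - 11) - 1897) = √(423/10 - 1897) = √(-18547/10) = I*√185470/10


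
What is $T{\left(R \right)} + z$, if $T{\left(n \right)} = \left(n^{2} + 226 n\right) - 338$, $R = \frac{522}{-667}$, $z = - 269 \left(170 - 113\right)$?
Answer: $- \frac{8383199}{529} \approx -15847.0$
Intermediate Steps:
$z = -15333$ ($z = \left(-269\right) 57 = -15333$)
$R = - \frac{18}{23}$ ($R = 522 \left(- \frac{1}{667}\right) = - \frac{18}{23} \approx -0.78261$)
$T{\left(n \right)} = -338 + n^{2} + 226 n$
$T{\left(R \right)} + z = \left(-338 + \left(- \frac{18}{23}\right)^{2} + 226 \left(- \frac{18}{23}\right)\right) - 15333 = \left(-338 + \frac{324}{529} - \frac{4068}{23}\right) - 15333 = - \frac{272042}{529} - 15333 = - \frac{8383199}{529}$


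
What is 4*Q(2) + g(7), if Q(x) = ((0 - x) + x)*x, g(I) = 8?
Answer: 8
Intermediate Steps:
Q(x) = 0 (Q(x) = (-x + x)*x = 0*x = 0)
4*Q(2) + g(7) = 4*0 + 8 = 0 + 8 = 8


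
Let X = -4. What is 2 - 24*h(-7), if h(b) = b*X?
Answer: -670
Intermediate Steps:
h(b) = -4*b (h(b) = b*(-4) = -4*b)
2 - 24*h(-7) = 2 - (-96)*(-7) = 2 - 24*28 = 2 - 672 = -670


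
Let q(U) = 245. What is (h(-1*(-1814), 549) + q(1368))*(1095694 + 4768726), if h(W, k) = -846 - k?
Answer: -6744083000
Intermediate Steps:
(h(-1*(-1814), 549) + q(1368))*(1095694 + 4768726) = ((-846 - 1*549) + 245)*(1095694 + 4768726) = ((-846 - 549) + 245)*5864420 = (-1395 + 245)*5864420 = -1150*5864420 = -6744083000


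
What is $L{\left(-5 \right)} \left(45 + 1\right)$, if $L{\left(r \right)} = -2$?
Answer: $-92$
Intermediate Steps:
$L{\left(-5 \right)} \left(45 + 1\right) = - 2 \left(45 + 1\right) = \left(-2\right) 46 = -92$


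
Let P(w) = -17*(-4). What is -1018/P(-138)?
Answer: -509/34 ≈ -14.971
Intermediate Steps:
P(w) = 68
-1018/P(-138) = -1018/68 = -1018*1/68 = -509/34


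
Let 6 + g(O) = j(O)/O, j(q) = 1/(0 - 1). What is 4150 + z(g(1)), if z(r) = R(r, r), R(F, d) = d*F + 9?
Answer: 4208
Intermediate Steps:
j(q) = -1 (j(q) = 1/(-1) = -1)
g(O) = -6 - 1/O
R(F, d) = 9 + F*d (R(F, d) = F*d + 9 = 9 + F*d)
z(r) = 9 + r**2 (z(r) = 9 + r*r = 9 + r**2)
4150 + z(g(1)) = 4150 + (9 + (-6 - 1/1)**2) = 4150 + (9 + (-6 - 1*1)**2) = 4150 + (9 + (-6 - 1)**2) = 4150 + (9 + (-7)**2) = 4150 + (9 + 49) = 4150 + 58 = 4208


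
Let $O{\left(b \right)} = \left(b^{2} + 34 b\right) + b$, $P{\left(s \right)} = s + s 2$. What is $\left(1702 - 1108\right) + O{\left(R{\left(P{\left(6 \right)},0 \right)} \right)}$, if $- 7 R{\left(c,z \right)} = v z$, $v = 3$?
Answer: $594$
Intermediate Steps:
$P{\left(s \right)} = 3 s$ ($P{\left(s \right)} = s + 2 s = 3 s$)
$R{\left(c,z \right)} = - \frac{3 z}{7}$
$O{\left(b \right)} = b^{2} + 35 b$
$\left(1702 - 1108\right) + O{\left(R{\left(P{\left(6 \right)},0 \right)} \right)} = \left(1702 - 1108\right) + \left(- \frac{3}{7}\right) 0 \left(35 - 0\right) = 594 + 0 \left(35 + 0\right) = 594 + 0 \cdot 35 = 594 + 0 = 594$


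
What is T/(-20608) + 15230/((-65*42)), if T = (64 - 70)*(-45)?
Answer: -2247121/401856 ≈ -5.5919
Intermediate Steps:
T = 270 (T = -6*(-45) = 270)
T/(-20608) + 15230/((-65*42)) = 270/(-20608) + 15230/((-65*42)) = 270*(-1/20608) + 15230/(-2730) = -135/10304 + 15230*(-1/2730) = -135/10304 - 1523/273 = -2247121/401856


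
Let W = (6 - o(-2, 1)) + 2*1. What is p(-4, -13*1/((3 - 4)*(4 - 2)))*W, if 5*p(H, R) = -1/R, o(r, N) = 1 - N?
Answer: -16/65 ≈ -0.24615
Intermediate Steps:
p(H, R) = -1/(5*R) (p(H, R) = (-1/R)/5 = -1/(5*R))
W = 8 (W = (6 - (1 - 1*1)) + 2*1 = (6 - (1 - 1)) + 2 = (6 - 1*0) + 2 = (6 + 0) + 2 = 6 + 2 = 8)
p(-4, -13*1/((3 - 4)*(4 - 2)))*W = -(-(3 - 4)*(4 - 2)/13)/5*8 = -1/(5*((-13/((-1*2)))))*8 = -1/(5*((-13/(-2))))*8 = -1/(5*((-13*(-½))))*8 = -1/(5*13/2)*8 = -⅕*2/13*8 = -2/65*8 = -16/65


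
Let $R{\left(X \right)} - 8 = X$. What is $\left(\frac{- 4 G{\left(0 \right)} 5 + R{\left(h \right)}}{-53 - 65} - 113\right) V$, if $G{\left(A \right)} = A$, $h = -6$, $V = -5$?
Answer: $\frac{33340}{59} \approx 565.08$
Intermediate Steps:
$R{\left(X \right)} = 8 + X$
$\left(\frac{- 4 G{\left(0 \right)} 5 + R{\left(h \right)}}{-53 - 65} - 113\right) V = \left(\frac{\left(-4\right) 0 \cdot 5 + \left(8 - 6\right)}{-53 - 65} - 113\right) \left(-5\right) = \left(\frac{0 \cdot 5 + 2}{-118} - 113\right) \left(-5\right) = \left(\left(0 + 2\right) \left(- \frac{1}{118}\right) - 113\right) \left(-5\right) = \left(2 \left(- \frac{1}{118}\right) - 113\right) \left(-5\right) = \left(- \frac{1}{59} - 113\right) \left(-5\right) = \left(- \frac{6668}{59}\right) \left(-5\right) = \frac{33340}{59}$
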